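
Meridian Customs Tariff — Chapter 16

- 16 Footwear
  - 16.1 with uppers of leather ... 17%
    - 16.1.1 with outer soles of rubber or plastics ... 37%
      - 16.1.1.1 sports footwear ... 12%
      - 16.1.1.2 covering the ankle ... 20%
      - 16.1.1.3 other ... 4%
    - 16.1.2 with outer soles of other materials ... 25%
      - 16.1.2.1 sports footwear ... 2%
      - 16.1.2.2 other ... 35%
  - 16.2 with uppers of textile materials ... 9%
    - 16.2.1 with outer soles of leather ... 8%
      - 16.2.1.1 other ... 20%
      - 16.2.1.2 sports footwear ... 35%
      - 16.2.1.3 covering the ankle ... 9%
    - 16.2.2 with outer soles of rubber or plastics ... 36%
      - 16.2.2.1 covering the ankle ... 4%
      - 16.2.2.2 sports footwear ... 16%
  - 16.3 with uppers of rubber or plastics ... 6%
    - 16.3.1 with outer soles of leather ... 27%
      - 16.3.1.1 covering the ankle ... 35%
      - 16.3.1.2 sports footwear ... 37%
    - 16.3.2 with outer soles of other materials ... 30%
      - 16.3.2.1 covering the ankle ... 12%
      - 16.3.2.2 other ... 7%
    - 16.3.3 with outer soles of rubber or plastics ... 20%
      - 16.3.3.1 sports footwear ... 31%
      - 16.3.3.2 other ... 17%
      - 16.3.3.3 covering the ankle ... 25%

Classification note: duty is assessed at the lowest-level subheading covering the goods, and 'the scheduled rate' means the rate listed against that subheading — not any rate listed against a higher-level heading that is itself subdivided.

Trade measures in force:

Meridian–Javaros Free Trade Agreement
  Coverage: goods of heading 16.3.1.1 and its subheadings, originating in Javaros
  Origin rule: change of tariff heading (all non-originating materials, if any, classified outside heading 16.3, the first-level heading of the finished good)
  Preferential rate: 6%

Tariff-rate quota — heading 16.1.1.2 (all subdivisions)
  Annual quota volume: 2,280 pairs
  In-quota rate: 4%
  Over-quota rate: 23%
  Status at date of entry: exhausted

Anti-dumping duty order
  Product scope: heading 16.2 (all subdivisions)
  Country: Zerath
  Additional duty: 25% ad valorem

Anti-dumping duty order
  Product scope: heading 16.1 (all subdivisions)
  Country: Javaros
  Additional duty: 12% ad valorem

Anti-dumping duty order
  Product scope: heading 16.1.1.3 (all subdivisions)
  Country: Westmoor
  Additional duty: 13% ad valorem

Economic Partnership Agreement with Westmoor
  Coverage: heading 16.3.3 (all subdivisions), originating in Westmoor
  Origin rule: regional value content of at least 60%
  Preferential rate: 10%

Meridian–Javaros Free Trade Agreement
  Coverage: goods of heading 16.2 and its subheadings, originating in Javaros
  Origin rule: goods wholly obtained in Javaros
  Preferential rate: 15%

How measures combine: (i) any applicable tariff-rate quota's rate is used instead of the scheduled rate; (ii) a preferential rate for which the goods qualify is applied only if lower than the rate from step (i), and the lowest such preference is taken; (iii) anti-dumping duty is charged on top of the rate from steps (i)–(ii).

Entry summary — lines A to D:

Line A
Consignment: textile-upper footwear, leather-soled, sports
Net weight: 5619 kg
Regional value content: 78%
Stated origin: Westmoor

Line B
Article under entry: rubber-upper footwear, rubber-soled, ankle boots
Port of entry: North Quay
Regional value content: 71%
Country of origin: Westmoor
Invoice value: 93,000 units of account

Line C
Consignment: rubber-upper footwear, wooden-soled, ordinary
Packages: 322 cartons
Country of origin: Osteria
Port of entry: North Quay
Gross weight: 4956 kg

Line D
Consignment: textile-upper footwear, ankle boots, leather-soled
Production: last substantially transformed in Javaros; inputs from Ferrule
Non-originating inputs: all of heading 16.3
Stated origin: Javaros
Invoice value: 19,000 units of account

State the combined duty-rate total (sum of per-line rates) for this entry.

Line A: textile-upper → 16.2; leather-soled → 16.2.1; sports → 16.2.1.2. Scheduled 35%. Westmoor agreement on 16.3.3: 16.2.1.2 not covered. → 35%.
Line B: rubber-upper → 16.3; rubber-soled → 16.3.3; ankle boots → 16.3.3.3. Scheduled 25%. Westmoor agreement on 16.3.3: RVC ≥ 60% → 10% available; preferential 10%. → 10%.
Line C: rubber-upper → 16.3; wooden-soled → 16.3.2; ordinary → 16.3.2.2. Scheduled 7%. No special measure applies. → 7%.
Line D: textile-upper → 16.2; leather-soled → 16.2.1; ankle boots → 16.2.1.3. Scheduled 9%. Javaros agreement on 16.3.1.1: 16.2.1.3 not covered; Javaros agreement on 16.2: not wholly obtained. → 9%.
Sum: 35% + 10% + 7% + 9% = 61%.

61%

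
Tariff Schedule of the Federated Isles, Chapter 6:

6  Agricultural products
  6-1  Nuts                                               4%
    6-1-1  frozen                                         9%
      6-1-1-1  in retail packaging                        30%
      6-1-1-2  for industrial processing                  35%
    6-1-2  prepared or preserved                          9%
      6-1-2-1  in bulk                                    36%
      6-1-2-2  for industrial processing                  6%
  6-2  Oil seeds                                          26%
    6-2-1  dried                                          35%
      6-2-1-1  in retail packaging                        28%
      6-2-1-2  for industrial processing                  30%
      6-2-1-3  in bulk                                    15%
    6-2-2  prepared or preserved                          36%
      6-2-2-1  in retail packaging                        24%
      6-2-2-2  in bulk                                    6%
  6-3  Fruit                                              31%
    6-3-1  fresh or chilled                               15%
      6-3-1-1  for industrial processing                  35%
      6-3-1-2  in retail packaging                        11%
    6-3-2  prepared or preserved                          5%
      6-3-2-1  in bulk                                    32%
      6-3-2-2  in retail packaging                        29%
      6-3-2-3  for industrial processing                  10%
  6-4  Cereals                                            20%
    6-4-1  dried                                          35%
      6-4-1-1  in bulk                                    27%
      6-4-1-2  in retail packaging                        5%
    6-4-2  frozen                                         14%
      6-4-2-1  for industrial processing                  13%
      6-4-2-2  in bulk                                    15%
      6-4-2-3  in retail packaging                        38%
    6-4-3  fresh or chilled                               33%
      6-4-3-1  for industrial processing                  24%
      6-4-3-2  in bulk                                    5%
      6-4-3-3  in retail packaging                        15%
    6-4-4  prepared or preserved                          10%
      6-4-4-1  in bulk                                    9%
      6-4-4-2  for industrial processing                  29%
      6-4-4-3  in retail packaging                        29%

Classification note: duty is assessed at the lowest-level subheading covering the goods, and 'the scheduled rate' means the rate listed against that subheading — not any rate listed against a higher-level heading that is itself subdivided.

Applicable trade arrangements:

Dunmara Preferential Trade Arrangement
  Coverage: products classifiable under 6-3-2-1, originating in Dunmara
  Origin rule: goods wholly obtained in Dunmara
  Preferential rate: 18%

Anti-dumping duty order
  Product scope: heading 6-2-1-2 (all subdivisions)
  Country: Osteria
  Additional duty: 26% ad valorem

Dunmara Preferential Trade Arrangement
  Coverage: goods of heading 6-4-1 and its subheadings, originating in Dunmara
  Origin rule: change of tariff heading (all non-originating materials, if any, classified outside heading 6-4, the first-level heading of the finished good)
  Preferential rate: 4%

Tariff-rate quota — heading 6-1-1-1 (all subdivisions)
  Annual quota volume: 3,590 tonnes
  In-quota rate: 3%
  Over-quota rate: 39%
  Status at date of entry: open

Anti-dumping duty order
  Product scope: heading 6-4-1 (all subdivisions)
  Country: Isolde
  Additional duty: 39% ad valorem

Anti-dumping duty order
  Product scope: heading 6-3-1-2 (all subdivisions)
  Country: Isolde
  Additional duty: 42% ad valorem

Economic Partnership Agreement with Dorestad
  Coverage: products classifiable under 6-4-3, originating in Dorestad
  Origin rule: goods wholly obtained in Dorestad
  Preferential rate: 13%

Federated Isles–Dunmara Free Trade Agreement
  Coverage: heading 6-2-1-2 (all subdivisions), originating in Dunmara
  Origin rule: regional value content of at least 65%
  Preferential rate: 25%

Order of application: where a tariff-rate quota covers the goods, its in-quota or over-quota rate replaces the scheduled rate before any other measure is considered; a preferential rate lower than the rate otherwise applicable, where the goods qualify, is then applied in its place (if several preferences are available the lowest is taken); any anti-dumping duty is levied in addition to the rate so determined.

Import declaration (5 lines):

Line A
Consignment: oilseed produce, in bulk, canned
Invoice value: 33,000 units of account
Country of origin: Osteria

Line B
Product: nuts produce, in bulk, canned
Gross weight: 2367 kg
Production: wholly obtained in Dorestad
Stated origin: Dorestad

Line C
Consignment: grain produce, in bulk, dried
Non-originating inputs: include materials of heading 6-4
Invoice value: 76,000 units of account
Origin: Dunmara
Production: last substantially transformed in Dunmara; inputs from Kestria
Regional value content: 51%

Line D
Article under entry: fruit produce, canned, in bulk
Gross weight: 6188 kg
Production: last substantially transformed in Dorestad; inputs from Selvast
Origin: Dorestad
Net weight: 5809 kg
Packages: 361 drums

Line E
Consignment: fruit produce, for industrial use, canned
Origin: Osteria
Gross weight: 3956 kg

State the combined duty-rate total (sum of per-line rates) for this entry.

111%

Line A: oilseed → 6-2; canned → 6-2-2; in bulk → 6-2-2-2. Scheduled 6%. No special measure applies. → 6%.
Line B: nuts → 6-1; canned → 6-1-2; in bulk → 6-1-2-1. Scheduled 36%. Dorestad agreement on 6-4-3: 6-1-2-1 not covered. → 36%.
Line C: grain → 6-4; dried → 6-4-1; in bulk → 6-4-1-1. Scheduled 27%. Dunmara agreement on 6-3-2-1: 6-4-1-1 not covered; Dunmara agreement on 6-4-1: CTH not met; Dunmara agreement on 6-2-1-2: 6-4-1-1 not covered. → 27%.
Line D: fruit → 6-3; canned → 6-3-2; in bulk → 6-3-2-1. Scheduled 32%. Dorestad agreement on 6-4-3: 6-3-2-1 not covered. → 32%.
Line E: fruit → 6-3; canned → 6-3-2; for industrial use → 6-3-2-3. Scheduled 10%. No special measure applies. → 10%.
Sum: 6% + 36% + 27% + 32% + 10% = 111%.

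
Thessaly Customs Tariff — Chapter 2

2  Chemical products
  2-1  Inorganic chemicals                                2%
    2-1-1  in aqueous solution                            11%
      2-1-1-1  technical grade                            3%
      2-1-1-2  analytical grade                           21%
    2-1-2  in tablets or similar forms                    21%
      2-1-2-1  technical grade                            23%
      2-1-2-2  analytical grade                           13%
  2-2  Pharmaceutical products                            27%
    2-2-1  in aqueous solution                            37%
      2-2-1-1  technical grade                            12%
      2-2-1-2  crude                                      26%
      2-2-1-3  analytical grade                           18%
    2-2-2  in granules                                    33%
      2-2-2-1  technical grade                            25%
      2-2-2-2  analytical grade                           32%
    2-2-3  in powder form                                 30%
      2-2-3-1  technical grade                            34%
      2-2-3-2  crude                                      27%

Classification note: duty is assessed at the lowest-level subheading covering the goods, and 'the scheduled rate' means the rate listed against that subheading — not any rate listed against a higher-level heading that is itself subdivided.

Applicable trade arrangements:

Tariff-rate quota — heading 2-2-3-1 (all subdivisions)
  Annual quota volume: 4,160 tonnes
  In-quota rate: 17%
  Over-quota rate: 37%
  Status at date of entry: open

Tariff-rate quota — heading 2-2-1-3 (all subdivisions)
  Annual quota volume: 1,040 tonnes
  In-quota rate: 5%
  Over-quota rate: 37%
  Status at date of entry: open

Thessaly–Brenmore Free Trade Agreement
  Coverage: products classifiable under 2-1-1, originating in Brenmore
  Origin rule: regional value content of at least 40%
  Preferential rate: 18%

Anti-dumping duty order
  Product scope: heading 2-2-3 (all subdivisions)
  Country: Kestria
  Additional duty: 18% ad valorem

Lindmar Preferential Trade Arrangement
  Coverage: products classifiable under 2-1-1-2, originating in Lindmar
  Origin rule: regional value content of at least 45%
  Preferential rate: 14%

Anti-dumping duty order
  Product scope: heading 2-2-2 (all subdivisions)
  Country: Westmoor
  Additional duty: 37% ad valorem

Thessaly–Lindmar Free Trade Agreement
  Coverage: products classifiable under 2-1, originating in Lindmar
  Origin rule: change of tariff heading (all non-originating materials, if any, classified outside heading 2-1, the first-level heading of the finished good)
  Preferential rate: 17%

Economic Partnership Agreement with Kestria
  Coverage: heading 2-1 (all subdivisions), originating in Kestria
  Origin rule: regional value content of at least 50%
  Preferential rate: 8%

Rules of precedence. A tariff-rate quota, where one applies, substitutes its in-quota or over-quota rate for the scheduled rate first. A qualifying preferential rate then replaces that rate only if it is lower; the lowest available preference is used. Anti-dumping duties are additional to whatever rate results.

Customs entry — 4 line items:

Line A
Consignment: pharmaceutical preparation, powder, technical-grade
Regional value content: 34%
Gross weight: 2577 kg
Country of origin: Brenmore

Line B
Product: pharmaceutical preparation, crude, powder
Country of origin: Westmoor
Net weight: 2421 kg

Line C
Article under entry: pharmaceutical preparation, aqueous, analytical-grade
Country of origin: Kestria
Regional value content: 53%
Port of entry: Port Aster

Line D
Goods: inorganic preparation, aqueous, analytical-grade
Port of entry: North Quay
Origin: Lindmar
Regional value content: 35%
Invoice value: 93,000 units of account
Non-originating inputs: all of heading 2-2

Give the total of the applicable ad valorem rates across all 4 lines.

66%

Line A: pharmaceutical → 2-2; powder → 2-2-3; technical-grade → 2-2-3-1. Scheduled 34%. quota on 2-2-3-1 open → in-quota 17%; Brenmore agreement on 2-1-1: 2-2-3-1 not covered. → 17%.
Line B: pharmaceutical → 2-2; powder → 2-2-3; crude → 2-2-3-2. Scheduled 27%. No special measure applies. → 27%.
Line C: pharmaceutical → 2-2; aqueous → 2-2-1; analytical-grade → 2-2-1-3. Scheduled 18%. quota on 2-2-1-3 open → in-quota 5%; Kestria agreement on 2-1: 2-2-1-3 not covered. → 5%.
Line D: inorganic → 2-1; aqueous → 2-1-1; analytical-grade → 2-1-1-2. Scheduled 21%. Lindmar agreement on 2-1-1-2: RVC < 45%; Lindmar agreement on 2-1: CTH met → 17% available; preferential 17%. → 17%.
Sum: 17% + 27% + 5% + 17% = 66%.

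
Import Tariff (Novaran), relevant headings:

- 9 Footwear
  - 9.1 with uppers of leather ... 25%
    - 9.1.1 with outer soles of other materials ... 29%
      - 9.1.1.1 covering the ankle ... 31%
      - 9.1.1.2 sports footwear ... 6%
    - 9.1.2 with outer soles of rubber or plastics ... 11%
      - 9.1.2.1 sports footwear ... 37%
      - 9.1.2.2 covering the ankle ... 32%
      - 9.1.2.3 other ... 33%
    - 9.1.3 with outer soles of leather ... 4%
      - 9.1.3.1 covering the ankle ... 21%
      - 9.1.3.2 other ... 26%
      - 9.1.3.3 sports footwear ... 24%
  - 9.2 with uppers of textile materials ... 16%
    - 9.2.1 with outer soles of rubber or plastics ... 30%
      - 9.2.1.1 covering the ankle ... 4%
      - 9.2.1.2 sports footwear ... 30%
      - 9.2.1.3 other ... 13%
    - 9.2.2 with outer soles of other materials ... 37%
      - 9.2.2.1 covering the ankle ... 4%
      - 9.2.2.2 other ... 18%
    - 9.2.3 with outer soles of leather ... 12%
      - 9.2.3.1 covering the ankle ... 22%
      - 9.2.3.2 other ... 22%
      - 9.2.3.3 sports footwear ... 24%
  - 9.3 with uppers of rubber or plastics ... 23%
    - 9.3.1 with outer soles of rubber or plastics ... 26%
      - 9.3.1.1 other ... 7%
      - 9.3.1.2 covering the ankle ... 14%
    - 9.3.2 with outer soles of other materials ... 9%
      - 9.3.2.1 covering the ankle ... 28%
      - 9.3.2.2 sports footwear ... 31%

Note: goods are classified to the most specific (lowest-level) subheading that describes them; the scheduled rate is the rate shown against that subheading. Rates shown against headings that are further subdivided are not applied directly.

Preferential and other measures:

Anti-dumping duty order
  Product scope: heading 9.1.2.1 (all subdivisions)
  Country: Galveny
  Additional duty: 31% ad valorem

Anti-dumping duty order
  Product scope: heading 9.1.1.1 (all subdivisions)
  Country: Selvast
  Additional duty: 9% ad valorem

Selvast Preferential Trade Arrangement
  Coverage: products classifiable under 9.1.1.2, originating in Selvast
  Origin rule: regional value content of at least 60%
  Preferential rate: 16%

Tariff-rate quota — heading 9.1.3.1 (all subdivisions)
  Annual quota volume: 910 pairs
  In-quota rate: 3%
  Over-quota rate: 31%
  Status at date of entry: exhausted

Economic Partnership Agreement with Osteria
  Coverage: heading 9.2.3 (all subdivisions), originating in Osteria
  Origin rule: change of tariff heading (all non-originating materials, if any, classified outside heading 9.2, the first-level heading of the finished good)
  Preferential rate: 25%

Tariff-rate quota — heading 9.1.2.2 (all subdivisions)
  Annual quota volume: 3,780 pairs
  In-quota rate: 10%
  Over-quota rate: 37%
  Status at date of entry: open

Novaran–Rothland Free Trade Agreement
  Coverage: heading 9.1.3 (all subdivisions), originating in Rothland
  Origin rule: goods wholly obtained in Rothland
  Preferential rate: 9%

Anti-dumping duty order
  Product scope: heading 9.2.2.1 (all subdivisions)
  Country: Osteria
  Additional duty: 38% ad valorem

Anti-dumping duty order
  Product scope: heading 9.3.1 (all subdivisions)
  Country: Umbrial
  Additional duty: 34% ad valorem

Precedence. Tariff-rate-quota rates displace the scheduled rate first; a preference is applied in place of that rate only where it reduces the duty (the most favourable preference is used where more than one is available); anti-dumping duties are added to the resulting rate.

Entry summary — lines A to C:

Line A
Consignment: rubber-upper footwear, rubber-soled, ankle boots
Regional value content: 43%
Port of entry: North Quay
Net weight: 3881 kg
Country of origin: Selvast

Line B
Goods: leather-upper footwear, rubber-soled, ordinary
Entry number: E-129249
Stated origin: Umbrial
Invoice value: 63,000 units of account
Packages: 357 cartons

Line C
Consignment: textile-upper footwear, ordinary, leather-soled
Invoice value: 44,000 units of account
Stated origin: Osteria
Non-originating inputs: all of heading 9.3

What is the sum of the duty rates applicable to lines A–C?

Line A: rubber-upper → 9.3; rubber-soled → 9.3.1; ankle boots → 9.3.1.2. Scheduled 14%. Selvast agreement on 9.1.1.2: 9.3.1.2 not covered. → 14%.
Line B: leather-upper → 9.1; rubber-soled → 9.1.2; ordinary → 9.1.2.3. Scheduled 33%. No special measure applies. → 33%.
Line C: textile-upper → 9.2; leather-soled → 9.2.3; ordinary → 9.2.3.2. Scheduled 22%. Osteria agreement on 9.2.3: CTH met → 25% available; preference 25% not lower than 22% → no reduction. → 22%.
Sum: 14% + 33% + 22% = 69%.

69%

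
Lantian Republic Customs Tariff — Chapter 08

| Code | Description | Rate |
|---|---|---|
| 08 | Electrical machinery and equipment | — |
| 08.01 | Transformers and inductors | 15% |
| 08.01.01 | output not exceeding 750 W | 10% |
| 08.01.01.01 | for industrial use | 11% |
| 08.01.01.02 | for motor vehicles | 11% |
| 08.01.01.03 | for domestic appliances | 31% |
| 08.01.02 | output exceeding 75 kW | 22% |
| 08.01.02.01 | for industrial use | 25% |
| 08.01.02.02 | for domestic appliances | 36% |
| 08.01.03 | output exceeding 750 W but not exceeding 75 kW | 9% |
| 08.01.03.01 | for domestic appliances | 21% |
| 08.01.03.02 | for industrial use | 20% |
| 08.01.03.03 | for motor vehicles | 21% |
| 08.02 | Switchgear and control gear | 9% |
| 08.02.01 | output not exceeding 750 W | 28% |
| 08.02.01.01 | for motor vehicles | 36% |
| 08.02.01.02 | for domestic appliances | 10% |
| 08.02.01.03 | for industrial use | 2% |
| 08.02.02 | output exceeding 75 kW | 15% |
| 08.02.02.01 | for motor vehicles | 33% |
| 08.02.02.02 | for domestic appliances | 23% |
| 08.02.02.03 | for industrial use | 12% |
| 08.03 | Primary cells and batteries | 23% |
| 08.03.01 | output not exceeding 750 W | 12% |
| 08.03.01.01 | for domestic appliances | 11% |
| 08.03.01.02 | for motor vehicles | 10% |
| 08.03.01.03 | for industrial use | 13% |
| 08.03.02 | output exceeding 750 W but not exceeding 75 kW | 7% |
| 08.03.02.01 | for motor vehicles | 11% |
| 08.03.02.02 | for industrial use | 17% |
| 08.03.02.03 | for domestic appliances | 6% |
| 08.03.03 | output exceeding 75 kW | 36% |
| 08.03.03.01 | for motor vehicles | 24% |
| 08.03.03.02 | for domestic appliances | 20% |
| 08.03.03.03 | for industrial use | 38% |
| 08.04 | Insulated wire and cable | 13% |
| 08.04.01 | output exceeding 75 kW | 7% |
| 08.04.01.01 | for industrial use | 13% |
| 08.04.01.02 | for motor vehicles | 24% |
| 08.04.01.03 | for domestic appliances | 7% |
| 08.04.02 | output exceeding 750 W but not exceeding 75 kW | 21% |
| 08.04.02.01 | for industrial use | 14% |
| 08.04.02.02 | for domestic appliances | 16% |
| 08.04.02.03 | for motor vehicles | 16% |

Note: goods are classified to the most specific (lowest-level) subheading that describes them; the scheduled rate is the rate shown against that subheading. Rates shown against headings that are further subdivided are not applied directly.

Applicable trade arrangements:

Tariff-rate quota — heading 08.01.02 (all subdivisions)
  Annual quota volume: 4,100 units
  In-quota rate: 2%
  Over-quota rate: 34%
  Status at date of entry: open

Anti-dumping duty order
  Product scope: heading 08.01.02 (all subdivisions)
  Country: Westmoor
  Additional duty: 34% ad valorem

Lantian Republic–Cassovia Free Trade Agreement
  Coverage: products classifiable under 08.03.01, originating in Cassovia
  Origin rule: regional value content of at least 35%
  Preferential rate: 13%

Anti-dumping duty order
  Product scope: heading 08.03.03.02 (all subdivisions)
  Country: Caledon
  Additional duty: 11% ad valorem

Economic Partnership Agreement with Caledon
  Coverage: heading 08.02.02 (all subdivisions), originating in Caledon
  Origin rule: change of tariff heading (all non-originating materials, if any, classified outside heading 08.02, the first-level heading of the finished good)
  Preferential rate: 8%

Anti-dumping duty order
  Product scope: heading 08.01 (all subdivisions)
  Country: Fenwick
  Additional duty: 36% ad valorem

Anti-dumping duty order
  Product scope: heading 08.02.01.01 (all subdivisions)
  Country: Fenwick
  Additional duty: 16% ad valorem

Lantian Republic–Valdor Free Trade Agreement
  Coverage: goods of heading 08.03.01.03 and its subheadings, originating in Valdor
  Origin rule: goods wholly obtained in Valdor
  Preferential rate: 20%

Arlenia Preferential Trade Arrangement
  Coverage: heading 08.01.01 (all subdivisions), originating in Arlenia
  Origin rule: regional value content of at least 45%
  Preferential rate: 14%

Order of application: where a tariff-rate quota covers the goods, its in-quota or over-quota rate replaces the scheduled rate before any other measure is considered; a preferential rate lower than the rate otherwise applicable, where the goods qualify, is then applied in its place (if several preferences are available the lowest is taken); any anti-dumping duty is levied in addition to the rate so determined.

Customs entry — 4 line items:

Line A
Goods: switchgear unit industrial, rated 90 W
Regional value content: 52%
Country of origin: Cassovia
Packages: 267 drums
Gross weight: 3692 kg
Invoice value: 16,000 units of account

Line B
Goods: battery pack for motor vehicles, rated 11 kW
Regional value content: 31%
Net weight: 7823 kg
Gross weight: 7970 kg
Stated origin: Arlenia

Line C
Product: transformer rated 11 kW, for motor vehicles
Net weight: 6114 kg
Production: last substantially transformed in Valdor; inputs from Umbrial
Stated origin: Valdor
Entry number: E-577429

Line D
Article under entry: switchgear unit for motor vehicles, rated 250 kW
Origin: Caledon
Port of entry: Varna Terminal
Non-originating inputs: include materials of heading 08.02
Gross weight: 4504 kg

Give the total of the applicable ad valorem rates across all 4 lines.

Line A: switchgear unit → 08.02; rated 90 W → 08.02.01; industrial → 08.02.01.03. Scheduled 2%. Cassovia agreement on 08.03.01: 08.02.01.03 not covered. → 2%.
Line B: battery pack → 08.03; rated 11 kW → 08.03.02; for motor vehicles → 08.03.02.01. Scheduled 11%. Arlenia agreement on 08.01.01: 08.03.02.01 not covered. → 11%.
Line C: transformer → 08.01; rated 11 kW → 08.01.03; for motor vehicles → 08.01.03.03. Scheduled 21%. Valdor agreement on 08.03.01.03: 08.01.03.03 not covered. → 21%.
Line D: switchgear unit → 08.02; rated 250 kW → 08.02.02; for motor vehicles → 08.02.02.01. Scheduled 33%. Caledon agreement on 08.02.02: CTH not met. → 33%.
Sum: 2% + 11% + 21% + 33% = 67%.

67%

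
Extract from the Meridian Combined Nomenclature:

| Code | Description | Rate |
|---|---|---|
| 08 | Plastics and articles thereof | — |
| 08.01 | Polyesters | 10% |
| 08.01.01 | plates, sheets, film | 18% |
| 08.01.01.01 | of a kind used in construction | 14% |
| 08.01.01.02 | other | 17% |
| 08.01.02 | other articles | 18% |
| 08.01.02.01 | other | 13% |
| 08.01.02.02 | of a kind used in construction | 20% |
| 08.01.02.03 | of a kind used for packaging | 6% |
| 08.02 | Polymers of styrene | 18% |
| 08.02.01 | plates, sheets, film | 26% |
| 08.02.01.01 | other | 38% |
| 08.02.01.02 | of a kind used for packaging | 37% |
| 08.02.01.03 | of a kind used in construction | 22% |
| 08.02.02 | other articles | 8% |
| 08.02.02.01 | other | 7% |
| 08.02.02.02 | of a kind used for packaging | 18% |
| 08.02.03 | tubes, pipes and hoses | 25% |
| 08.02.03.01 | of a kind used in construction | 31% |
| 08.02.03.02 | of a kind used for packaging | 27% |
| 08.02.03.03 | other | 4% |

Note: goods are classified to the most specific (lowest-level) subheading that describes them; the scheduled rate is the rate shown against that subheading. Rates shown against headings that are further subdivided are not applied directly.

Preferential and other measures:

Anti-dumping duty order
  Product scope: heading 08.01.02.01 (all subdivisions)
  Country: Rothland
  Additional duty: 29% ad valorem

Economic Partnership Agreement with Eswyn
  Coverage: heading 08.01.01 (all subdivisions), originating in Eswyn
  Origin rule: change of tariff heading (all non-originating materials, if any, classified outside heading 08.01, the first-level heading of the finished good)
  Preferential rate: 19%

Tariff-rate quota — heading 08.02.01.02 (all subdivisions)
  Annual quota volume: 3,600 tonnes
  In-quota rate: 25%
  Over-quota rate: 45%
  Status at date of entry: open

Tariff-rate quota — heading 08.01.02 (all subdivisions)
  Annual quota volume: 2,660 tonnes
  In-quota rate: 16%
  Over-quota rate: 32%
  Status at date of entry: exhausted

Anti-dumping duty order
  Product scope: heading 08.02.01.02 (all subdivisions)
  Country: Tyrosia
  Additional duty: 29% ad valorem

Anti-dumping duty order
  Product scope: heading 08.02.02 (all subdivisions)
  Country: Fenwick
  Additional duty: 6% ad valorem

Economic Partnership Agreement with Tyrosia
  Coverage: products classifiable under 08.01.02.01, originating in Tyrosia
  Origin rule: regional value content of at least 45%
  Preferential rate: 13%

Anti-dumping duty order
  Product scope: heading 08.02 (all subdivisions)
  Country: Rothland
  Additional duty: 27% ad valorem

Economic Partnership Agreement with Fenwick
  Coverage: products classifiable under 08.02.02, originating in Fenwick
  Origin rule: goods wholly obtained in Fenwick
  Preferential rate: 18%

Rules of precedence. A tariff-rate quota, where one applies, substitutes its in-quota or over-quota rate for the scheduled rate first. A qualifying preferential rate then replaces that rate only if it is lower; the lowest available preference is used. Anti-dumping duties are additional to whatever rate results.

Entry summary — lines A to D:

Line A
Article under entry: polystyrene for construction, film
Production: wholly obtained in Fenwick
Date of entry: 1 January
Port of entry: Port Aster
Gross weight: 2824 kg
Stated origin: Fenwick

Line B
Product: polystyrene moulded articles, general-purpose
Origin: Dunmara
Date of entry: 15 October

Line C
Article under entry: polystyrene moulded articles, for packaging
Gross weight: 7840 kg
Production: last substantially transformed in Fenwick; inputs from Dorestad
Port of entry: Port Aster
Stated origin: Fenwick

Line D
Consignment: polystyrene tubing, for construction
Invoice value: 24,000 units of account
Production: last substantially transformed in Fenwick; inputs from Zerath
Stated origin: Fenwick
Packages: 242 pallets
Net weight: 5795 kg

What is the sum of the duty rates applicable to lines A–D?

84%

Line A: polystyrene → 08.02; film → 08.02.01; for construction → 08.02.01.03. Scheduled 22%. Fenwick agreement on 08.02.02: 08.02.01.03 not covered. → 22%.
Line B: polystyrene → 08.02; moulded articles → 08.02.02; general-purpose → 08.02.02.01. Scheduled 7%. No special measure applies. → 7%.
Line C: polystyrene → 08.02; moulded articles → 08.02.02; for packaging → 08.02.02.02. Scheduled 18%. Fenwick agreement on 08.02.02: not wholly obtained; anti-dumping (Fenwick, 08.02.02): +6%; total 18% + 6% = 24%. → 24%.
Line D: polystyrene → 08.02; tubing → 08.02.03; for construction → 08.02.03.01. Scheduled 31%. Fenwick agreement on 08.02.02: 08.02.03.01 not covered. → 31%.
Sum: 22% + 7% + 24% + 31% = 84%.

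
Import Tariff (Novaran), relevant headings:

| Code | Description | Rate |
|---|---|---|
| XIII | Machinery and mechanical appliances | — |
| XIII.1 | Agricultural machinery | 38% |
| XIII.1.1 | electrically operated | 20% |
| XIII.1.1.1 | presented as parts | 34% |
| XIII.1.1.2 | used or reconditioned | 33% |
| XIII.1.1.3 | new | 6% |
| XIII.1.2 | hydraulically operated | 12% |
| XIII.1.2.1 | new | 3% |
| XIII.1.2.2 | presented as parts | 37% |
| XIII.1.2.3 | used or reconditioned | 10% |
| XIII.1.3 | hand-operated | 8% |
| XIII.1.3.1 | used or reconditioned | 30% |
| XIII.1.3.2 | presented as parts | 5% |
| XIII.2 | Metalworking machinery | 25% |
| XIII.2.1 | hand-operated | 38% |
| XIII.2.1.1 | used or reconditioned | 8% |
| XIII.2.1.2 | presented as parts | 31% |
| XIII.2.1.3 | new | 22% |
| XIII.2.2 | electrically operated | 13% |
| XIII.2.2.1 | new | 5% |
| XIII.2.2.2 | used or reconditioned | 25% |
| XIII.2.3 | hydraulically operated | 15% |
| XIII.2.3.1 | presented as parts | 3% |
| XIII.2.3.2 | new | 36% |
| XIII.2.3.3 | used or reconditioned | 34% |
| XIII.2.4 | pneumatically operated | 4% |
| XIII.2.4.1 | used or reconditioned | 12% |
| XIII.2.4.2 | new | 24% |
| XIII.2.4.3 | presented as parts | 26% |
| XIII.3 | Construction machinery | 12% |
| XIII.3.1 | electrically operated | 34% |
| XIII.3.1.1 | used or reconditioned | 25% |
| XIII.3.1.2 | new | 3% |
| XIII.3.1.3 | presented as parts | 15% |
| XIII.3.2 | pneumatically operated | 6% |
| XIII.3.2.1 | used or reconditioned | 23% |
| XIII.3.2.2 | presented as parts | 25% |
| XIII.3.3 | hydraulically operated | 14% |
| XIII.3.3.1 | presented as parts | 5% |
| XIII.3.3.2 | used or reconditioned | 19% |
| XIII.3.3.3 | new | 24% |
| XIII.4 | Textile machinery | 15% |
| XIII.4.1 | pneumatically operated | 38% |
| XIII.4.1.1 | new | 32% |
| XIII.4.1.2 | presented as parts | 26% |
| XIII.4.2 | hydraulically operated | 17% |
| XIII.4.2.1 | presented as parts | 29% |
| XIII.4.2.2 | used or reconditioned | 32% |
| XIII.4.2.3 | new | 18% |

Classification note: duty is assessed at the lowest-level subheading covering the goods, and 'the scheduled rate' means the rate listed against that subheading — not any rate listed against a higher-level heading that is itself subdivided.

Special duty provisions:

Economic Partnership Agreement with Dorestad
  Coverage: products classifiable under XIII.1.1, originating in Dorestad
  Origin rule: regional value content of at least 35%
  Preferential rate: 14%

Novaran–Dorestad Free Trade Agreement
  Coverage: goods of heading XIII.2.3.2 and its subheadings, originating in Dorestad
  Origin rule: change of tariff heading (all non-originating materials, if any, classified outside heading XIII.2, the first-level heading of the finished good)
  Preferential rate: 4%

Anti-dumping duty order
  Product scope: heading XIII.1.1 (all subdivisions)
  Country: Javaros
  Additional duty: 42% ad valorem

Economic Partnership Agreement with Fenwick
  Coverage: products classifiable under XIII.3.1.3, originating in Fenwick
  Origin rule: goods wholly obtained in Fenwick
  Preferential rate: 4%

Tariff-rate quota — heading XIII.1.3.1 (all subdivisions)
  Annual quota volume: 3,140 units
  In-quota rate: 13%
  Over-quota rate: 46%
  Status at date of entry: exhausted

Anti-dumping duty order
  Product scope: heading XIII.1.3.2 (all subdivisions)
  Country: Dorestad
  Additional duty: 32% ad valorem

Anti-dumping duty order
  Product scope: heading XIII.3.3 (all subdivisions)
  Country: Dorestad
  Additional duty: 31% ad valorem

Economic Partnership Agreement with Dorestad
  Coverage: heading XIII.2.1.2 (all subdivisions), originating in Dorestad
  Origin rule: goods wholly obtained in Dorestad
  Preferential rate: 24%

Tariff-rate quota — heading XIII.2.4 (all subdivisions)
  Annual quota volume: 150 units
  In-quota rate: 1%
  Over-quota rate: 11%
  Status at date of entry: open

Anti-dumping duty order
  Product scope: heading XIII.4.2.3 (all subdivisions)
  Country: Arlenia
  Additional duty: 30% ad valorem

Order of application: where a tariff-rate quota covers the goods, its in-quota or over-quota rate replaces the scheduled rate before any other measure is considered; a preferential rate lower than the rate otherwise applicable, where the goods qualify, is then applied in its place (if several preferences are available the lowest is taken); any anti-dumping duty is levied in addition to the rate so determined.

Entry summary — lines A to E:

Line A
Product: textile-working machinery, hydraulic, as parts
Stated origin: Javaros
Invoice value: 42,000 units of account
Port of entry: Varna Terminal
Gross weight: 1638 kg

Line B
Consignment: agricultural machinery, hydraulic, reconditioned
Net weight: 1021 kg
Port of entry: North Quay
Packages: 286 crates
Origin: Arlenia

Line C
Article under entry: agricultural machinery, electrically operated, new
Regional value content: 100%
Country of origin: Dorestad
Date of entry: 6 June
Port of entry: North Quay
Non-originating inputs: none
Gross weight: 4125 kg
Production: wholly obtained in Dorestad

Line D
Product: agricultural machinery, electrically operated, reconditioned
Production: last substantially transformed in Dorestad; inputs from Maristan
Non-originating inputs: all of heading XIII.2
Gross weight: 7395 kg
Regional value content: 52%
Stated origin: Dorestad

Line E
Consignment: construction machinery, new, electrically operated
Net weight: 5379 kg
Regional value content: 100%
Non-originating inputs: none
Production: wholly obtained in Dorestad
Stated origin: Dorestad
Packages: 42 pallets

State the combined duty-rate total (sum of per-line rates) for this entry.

62%

Line A: textile-working → XIII.4; hydraulic → XIII.4.2; as parts → XIII.4.2.1. Scheduled 29%. No special measure applies. → 29%.
Line B: agricultural → XIII.1; hydraulic → XIII.1.2; reconditioned → XIII.1.2.3. Scheduled 10%. No special measure applies. → 10%.
Line C: agricultural → XIII.1; electrically operated → XIII.1.1; new → XIII.1.1.3. Scheduled 6%. Dorestad agreement on XIII.1.1: RVC ≥ 35% → 14% available; Dorestad agreement on XIII.2.3.2: XIII.1.1.3 not covered; Dorestad agreement on XIII.2.1.2: XIII.1.1.3 not covered; preference 14% not lower than 6% → no reduction. → 6%.
Line D: agricultural → XIII.1; electrically operated → XIII.1.1; reconditioned → XIII.1.1.2. Scheduled 33%. Dorestad agreement on XIII.1.1: RVC ≥ 35% → 14% available; Dorestad agreement on XIII.2.3.2: XIII.1.1.2 not covered; Dorestad agreement on XIII.2.1.2: XIII.1.1.2 not covered; preferential 14%. → 14%.
Line E: construction → XIII.3; electrically operated → XIII.3.1; new → XIII.3.1.2. Scheduled 3%. Dorestad agreement on XIII.1.1: XIII.3.1.2 not covered; Dorestad agreement on XIII.2.3.2: XIII.3.1.2 not covered; Dorestad agreement on XIII.2.1.2: XIII.3.1.2 not covered. → 3%.
Sum: 29% + 10% + 6% + 14% + 3% = 62%.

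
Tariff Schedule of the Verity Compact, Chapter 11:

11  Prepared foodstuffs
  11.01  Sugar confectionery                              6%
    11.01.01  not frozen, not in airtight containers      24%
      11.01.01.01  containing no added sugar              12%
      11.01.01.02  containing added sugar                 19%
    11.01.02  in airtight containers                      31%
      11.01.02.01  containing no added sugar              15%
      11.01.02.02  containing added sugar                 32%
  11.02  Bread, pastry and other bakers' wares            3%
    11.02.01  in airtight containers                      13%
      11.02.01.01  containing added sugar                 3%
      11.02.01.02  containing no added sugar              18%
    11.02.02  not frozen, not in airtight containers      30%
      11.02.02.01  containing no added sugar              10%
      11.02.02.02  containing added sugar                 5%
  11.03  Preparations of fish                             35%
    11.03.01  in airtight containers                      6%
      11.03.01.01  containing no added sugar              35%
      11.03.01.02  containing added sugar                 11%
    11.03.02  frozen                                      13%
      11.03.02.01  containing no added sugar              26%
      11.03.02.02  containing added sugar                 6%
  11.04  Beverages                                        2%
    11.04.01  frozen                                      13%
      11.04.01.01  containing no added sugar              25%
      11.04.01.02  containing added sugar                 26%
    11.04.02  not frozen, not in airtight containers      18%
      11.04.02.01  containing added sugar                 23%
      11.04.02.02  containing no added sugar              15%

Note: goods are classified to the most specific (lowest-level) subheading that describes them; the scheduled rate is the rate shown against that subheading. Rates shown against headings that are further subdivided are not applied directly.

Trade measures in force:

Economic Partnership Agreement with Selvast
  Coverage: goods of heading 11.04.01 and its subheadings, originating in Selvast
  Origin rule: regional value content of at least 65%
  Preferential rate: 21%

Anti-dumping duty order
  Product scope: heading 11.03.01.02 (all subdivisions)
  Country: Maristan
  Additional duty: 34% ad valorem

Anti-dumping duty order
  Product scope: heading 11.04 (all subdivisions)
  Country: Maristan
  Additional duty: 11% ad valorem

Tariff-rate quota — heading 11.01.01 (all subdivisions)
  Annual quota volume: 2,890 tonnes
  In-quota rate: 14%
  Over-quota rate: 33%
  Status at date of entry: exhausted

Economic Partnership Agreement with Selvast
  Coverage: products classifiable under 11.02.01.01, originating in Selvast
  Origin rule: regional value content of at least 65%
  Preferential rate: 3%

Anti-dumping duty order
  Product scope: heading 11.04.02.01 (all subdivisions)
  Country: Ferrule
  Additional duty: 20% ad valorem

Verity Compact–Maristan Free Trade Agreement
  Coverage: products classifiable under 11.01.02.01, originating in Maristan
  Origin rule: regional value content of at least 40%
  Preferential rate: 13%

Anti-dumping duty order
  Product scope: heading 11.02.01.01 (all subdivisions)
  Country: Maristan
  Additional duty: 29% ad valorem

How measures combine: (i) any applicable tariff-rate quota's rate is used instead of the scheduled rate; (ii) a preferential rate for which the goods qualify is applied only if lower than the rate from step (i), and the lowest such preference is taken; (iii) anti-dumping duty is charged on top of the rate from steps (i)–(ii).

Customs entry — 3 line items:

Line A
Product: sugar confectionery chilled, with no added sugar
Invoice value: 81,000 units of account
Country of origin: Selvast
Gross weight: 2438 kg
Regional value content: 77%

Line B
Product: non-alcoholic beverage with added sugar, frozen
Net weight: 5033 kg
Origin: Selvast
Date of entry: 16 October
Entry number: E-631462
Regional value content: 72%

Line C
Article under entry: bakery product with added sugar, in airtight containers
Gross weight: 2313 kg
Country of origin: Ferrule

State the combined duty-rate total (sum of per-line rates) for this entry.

Line A: sugar confectionery → 11.01; chilled → 11.01.01; with no added sugar → 11.01.01.01. Scheduled 12%. quota on 11.01.01 exhausted → over-quota 33%; Selvast agreement on 11.04.01: 11.01.01.01 not covered; Selvast agreement on 11.02.01.01: 11.01.01.01 not covered. → 33%.
Line B: non-alcoholic beverage → 11.04; frozen → 11.04.01; with added sugar → 11.04.01.02. Scheduled 26%. Selvast agreement on 11.04.01: RVC ≥ 65% → 21% available; Selvast agreement on 11.02.01.01: 11.04.01.02 not covered; preferential 21%. → 21%.
Line C: bakery product → 11.02; in airtight containers → 11.02.01; with added sugar → 11.02.01.01. Scheduled 3%. No special measure applies. → 3%.
Sum: 33% + 21% + 3% = 57%.

57%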